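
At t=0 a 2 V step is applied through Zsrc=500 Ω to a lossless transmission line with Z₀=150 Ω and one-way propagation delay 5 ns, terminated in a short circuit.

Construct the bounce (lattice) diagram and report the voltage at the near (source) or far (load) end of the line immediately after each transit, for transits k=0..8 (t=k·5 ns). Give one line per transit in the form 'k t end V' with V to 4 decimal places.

Γ_L=-1.000000, Γ_S=0.538462; launch V₁=2·150/650=0.461538
k=0 src: V=0.4615
k=1 load: inc=0.461538, refl=0.461538·-1.000000=-0.4615; V=0.000000+0.461538+-0.461538=0.0000
k=2 src: inc=-0.461538, refl=-0.461538·0.538462=-0.2485; V=0.461538+-0.461538+-0.248521=-0.2485
k=3 load: inc=-0.248521, refl=-0.248521·-1.000000=0.2485; V=0.000000+-0.248521+0.248521=0.0000
k=4 src: inc=0.248521, refl=0.248521·0.538462=0.1338; V=-0.248521+0.248521+0.133819=0.1338
k=5 load: inc=0.133819, refl=0.133819·-1.000000=-0.1338; V=0.000000+0.133819+-0.133819=0.0000
k=6 src: inc=-0.133819, refl=-0.133819·0.538462=-0.0721; V=0.133819+-0.133819+-0.072056=-0.0721
k=7 load: inc=-0.072056, refl=-0.072056·-1.000000=0.0721; V=0.000000+-0.072056+0.072056=0.0000
k=8 src: inc=0.072056, refl=0.072056·0.538462=0.0388; V=-0.072056+0.072056+0.038800=0.0388

0 0 source 0.4615
1 5 load 0.0000
2 10 source -0.2485
3 15 load 0.0000
4 20 source 0.1338
5 25 load 0.0000
6 30 source -0.0721
7 35 load 0.0000
8 40 source 0.0388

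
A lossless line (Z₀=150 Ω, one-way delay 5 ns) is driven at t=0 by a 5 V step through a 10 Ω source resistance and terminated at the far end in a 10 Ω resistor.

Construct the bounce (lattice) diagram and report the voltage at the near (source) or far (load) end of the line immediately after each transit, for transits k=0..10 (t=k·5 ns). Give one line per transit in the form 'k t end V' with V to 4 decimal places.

Γ_L=-0.875000, Γ_S=-0.875000; launch V₁=5·150/160=4.687500
k=0 src: V=4.6875
k=1 load: inc=4.687500, refl=4.687500·-0.875000=-4.1016; V=0.000000+4.687500+-4.101562=0.5859
k=2 src: inc=-4.101562, refl=-4.101562·-0.875000=3.5889; V=4.687500+-4.101562+3.588867=4.1748
k=3 load: inc=3.588867, refl=3.588867·-0.875000=-3.1403; V=0.585938+3.588867+-3.140259=1.0345
k=4 src: inc=-3.140259, refl=-3.140259·-0.875000=2.7477; V=4.174805+-3.140259+2.747726=3.7823
k=5 load: inc=2.747726, refl=2.747726·-0.875000=-2.4043; V=1.034546+2.747726+-2.404261=1.3780
k=6 src: inc=-2.404261, refl=-2.404261·-0.875000=2.1037; V=3.782272+-2.404261+2.103728=3.4817
k=7 load: inc=2.103728, refl=2.103728·-0.875000=-1.8408; V=1.378012+2.103728+-1.840762=1.6410
k=8 src: inc=-1.840762, refl=-1.840762·-0.875000=1.6107; V=3.481740+-1.840762+1.610667=3.2516
k=9 load: inc=1.610667, refl=1.610667·-0.875000=-1.4093; V=1.640978+1.610667+-1.409333=1.8423
k=10 src: inc=-1.409333, refl=-1.409333·-0.875000=1.2332; V=3.251645+-1.409333+1.233167=3.0755

0 0 source 4.6875
1 5 load 0.5859
2 10 source 4.1748
3 15 load 1.0345
4 20 source 3.7823
5 25 load 1.3780
6 30 source 3.4817
7 35 load 1.6410
8 40 source 3.2516
9 45 load 1.8423
10 50 source 3.0755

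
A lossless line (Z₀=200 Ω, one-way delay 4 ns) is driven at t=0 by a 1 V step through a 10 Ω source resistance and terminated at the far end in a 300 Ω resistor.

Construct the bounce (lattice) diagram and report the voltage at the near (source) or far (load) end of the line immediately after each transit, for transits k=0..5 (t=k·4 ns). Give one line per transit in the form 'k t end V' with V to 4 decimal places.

0 0 source 0.9524
1 4 load 1.1429
2 8 source 0.9705
3 12 load 0.9361
4 16 source 0.9672
5 20 load 0.9735

Γ_L=0.200000, Γ_S=-0.904762; launch V₁=1·200/210=0.952381
k=0 src: V=0.9524
k=1 load: inc=0.952381, refl=0.952381·0.200000=0.1905; V=0.000000+0.952381+0.190476=1.1429
k=2 src: inc=0.190476, refl=0.190476·-0.904762=-0.1723; V=0.952381+0.190476+-0.172336=0.9705
k=3 load: inc=-0.172336, refl=-0.172336·0.200000=-0.0345; V=1.142857+-0.172336+-0.034467=0.9361
k=4 src: inc=-0.034467, refl=-0.034467·-0.904762=0.0312; V=0.970522+-0.034467+0.031185=0.9672
k=5 load: inc=0.031185, refl=0.031185·0.200000=0.0062; V=0.936054+0.031185+0.006237=0.9735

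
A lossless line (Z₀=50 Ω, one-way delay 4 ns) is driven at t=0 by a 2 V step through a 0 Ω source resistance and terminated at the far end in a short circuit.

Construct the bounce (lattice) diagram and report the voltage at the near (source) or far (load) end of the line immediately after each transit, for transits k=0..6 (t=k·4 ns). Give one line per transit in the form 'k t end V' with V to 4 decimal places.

Γ_L=-1.000000, Γ_S=-1.000000; launch V₁=2·50/50=2.000000
k=0 src: V=2.0000
k=1 load: inc=2.000000, refl=2.000000·-1.000000=-2.0000; V=0.000000+2.000000+-2.000000=0.0000
k=2 src: inc=-2.000000, refl=-2.000000·-1.000000=2.0000; V=2.000000+-2.000000+2.000000=2.0000
k=3 load: inc=2.000000, refl=2.000000·-1.000000=-2.0000; V=0.000000+2.000000+-2.000000=0.0000
k=4 src: inc=-2.000000, refl=-2.000000·-1.000000=2.0000; V=2.000000+-2.000000+2.000000=2.0000
k=5 load: inc=2.000000, refl=2.000000·-1.000000=-2.0000; V=0.000000+2.000000+-2.000000=0.0000
k=6 src: inc=-2.000000, refl=-2.000000·-1.000000=2.0000; V=2.000000+-2.000000+2.000000=2.0000

0 0 source 2.0000
1 4 load 0.0000
2 8 source 2.0000
3 12 load 0.0000
4 16 source 2.0000
5 20 load 0.0000
6 24 source 2.0000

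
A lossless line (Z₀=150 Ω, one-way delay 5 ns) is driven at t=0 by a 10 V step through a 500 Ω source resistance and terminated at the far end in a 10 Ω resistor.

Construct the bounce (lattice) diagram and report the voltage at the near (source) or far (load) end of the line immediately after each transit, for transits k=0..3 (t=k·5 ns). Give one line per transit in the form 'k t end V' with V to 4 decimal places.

Γ_L=-0.875000, Γ_S=0.538462; launch V₁=10·150/650=2.307692
k=0 src: V=2.3077
k=1 load: inc=2.307692, refl=2.307692·-0.875000=-2.0192; V=0.000000+2.307692+-2.019231=0.2885
k=2 src: inc=-2.019231, refl=-2.019231·0.538462=-1.0873; V=2.307692+-2.019231+-1.087278=-0.7988
k=3 load: inc=-1.087278, refl=-1.087278·-0.875000=0.9514; V=0.288462+-1.087278+0.951368=0.1526

0 0 source 2.3077
1 5 load 0.2885
2 10 source -0.7988
3 15 load 0.1526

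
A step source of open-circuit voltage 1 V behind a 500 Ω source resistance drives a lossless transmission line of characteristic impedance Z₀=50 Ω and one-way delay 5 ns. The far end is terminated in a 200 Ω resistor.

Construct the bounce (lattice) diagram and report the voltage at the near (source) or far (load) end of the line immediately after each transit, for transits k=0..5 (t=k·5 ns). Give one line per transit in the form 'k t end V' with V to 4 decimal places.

0 0 source 0.0909
1 5 load 0.1455
2 10 source 0.1901
3 15 load 0.2169
4 20 source 0.2388
5 25 load 0.2519

Γ_L=0.600000, Γ_S=0.818182; launch V₁=1·50/550=0.090909
k=0 src: V=0.0909
k=1 load: inc=0.090909, refl=0.090909·0.600000=0.0545; V=0.000000+0.090909+0.054545=0.1455
k=2 src: inc=0.054545, refl=0.054545·0.818182=0.0446; V=0.090909+0.054545+0.044628=0.1901
k=3 load: inc=0.044628, refl=0.044628·0.600000=0.0268; V=0.145455+0.044628+0.026777=0.2169
k=4 src: inc=0.026777, refl=0.026777·0.818182=0.0219; V=0.190083+0.026777+0.021908=0.2388
k=5 load: inc=0.021908, refl=0.021908·0.600000=0.0131; V=0.216860+0.021908+0.013145=0.2519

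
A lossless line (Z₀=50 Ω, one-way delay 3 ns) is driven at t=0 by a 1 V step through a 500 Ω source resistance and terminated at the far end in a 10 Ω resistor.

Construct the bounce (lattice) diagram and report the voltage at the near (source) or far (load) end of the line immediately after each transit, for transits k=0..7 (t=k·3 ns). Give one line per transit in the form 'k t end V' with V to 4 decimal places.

Γ_L=-0.666667, Γ_S=0.818182; launch V₁=1·50/550=0.090909
k=0 src: V=0.0909
k=1 load: inc=0.090909, refl=0.090909·-0.666667=-0.0606; V=0.000000+0.090909+-0.060606=0.0303
k=2 src: inc=-0.060606, refl=-0.060606·0.818182=-0.0496; V=0.090909+-0.060606+-0.049587=-0.0193
k=3 load: inc=-0.049587, refl=-0.049587·-0.666667=0.0331; V=0.030303+-0.049587+0.033058=0.0138
k=4 src: inc=0.033058, refl=0.033058·0.818182=0.0270; V=-0.019284+0.033058+0.027047=0.0408
k=5 load: inc=0.027047, refl=0.027047·-0.666667=-0.0180; V=0.013774+0.027047+-0.018032=0.0228
k=6 src: inc=-0.018032, refl=-0.018032·0.818182=-0.0148; V=0.040821+-0.018032+-0.014753=0.0080
k=7 load: inc=-0.014753, refl=-0.014753·-0.666667=0.0098; V=0.022790+-0.014753+0.009835=0.0179

0 0 source 0.0909
1 3 load 0.0303
2 6 source -0.0193
3 9 load 0.0138
4 12 source 0.0408
5 15 load 0.0228
6 18 source 0.0080
7 21 load 0.0179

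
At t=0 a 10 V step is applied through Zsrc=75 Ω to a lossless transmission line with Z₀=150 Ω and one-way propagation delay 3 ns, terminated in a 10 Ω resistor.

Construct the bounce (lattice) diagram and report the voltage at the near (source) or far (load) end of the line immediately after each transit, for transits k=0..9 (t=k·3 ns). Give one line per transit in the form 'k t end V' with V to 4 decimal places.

0 0 source 6.6667
1 3 load 0.8333
2 6 source 2.7778
3 9 load 1.0764
4 12 source 1.6435
5 15 load 1.1473
6 18 source 1.3127
7 21 load 1.1680
8 24 source 1.2162
9 27 load 1.1740

Γ_L=-0.875000, Γ_S=-0.333333; launch V₁=10·150/225=6.666667
k=0 src: V=6.6667
k=1 load: inc=6.666667, refl=6.666667·-0.875000=-5.8333; V=0.000000+6.666667+-5.833333=0.8333
k=2 src: inc=-5.833333, refl=-5.833333·-0.333333=1.9444; V=6.666667+-5.833333+1.944444=2.7778
k=3 load: inc=1.944444, refl=1.944444·-0.875000=-1.7014; V=0.833333+1.944444+-1.701389=1.0764
k=4 src: inc=-1.701389, refl=-1.701389·-0.333333=0.5671; V=2.777778+-1.701389+0.567130=1.6435
k=5 load: inc=0.567130, refl=0.567130·-0.875000=-0.4962; V=1.076389+0.567130+-0.496238=1.1473
k=6 src: inc=-0.496238, refl=-0.496238·-0.333333=0.1654; V=1.643519+-0.496238+0.165413=1.3127
k=7 load: inc=0.165413, refl=0.165413·-0.875000=-0.1447; V=1.147280+0.165413+-0.144736=1.1680
k=8 src: inc=-0.144736, refl=-0.144736·-0.333333=0.0482; V=1.312693+-0.144736+0.048245=1.2162
k=9 load: inc=0.048245, refl=0.048245·-0.875000=-0.0422; V=1.167957+0.048245+-0.042215=1.1740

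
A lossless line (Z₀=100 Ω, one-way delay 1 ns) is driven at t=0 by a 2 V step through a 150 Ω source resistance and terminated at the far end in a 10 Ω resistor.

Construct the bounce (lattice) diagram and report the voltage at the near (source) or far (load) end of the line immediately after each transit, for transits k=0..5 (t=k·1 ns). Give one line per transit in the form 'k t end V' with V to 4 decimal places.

Γ_L=-0.818182, Γ_S=0.200000; launch V₁=2·100/250=0.800000
k=0 src: V=0.8000
k=1 load: inc=0.800000, refl=0.800000·-0.818182=-0.6545; V=0.000000+0.800000+-0.654545=0.1455
k=2 src: inc=-0.654545, refl=-0.654545·0.200000=-0.1309; V=0.800000+-0.654545+-0.130909=0.0145
k=3 load: inc=-0.130909, refl=-0.130909·-0.818182=0.1071; V=0.145455+-0.130909+0.107107=0.1217
k=4 src: inc=0.107107, refl=0.107107·0.200000=0.0214; V=0.014545+0.107107+0.021421=0.1431
k=5 load: inc=0.021421, refl=0.021421·-0.818182=-0.0175; V=0.121653+0.021421+-0.017527=0.1255

0 0 source 0.8000
1 1 load 0.1455
2 2 source 0.0145
3 3 load 0.1217
4 4 source 0.1431
5 5 load 0.1255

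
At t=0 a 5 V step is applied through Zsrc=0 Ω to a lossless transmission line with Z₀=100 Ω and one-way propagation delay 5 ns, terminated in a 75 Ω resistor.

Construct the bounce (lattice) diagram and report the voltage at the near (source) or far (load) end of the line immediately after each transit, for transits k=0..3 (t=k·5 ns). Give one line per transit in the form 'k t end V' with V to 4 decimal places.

0 0 source 5.0000
1 5 load 4.2857
2 10 source 5.0000
3 15 load 4.8980

Γ_L=-0.142857, Γ_S=-1.000000; launch V₁=5·100/100=5.000000
k=0 src: V=5.0000
k=1 load: inc=5.000000, refl=5.000000·-0.142857=-0.7143; V=0.000000+5.000000+-0.714286=4.2857
k=2 src: inc=-0.714286, refl=-0.714286·-1.000000=0.7143; V=5.000000+-0.714286+0.714286=5.0000
k=3 load: inc=0.714286, refl=0.714286·-0.142857=-0.1020; V=4.285714+0.714286+-0.102041=4.8980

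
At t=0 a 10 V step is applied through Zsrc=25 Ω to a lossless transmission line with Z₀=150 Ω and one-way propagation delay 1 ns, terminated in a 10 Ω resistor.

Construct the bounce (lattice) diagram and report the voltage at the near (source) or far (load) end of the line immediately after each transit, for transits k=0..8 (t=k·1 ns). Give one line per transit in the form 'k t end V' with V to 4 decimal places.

Γ_L=-0.875000, Γ_S=-0.714286; launch V₁=10·150/175=8.571429
k=0 src: V=8.5714
k=1 load: inc=8.571429, refl=8.571429·-0.875000=-7.5000; V=0.000000+8.571429+-7.500000=1.0714
k=2 src: inc=-7.500000, refl=-7.500000·-0.714286=5.3571; V=8.571429+-7.500000+5.357143=6.4286
k=3 load: inc=5.357143, refl=5.357143·-0.875000=-4.6875; V=1.071429+5.357143+-4.687500=1.7411
k=4 src: inc=-4.687500, refl=-4.687500·-0.714286=3.3482; V=6.428571+-4.687500+3.348214=5.0893
k=5 load: inc=3.348214, refl=3.348214·-0.875000=-2.9297; V=1.741071+3.348214+-2.929688=2.1596
k=6 src: inc=-2.929688, refl=-2.929688·-0.714286=2.0926; V=5.089286+-2.929688+2.092634=4.2522
k=7 load: inc=2.092634, refl=2.092634·-0.875000=-1.8311; V=2.159598+2.092634+-1.831055=2.4212
k=8 src: inc=-1.831055, refl=-1.831055·-0.714286=1.3079; V=4.252232+-1.831055+1.307896=3.7291

0 0 source 8.5714
1 1 load 1.0714
2 2 source 6.4286
3 3 load 1.7411
4 4 source 5.0893
5 5 load 2.1596
6 6 source 4.2522
7 7 load 2.4212
8 8 source 3.7291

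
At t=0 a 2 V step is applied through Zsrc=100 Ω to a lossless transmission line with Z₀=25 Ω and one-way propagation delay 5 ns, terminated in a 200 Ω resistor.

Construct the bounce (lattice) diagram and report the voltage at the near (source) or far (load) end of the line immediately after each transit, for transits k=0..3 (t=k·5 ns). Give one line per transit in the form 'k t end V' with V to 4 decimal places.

Γ_L=0.777778, Γ_S=0.600000; launch V₁=2·25/125=0.400000
k=0 src: V=0.4000
k=1 load: inc=0.400000, refl=0.400000·0.777778=0.3111; V=0.000000+0.400000+0.311111=0.7111
k=2 src: inc=0.311111, refl=0.311111·0.600000=0.1867; V=0.400000+0.311111+0.186667=0.8978
k=3 load: inc=0.186667, refl=0.186667·0.777778=0.1452; V=0.711111+0.186667+0.145185=1.0430

0 0 source 0.4000
1 5 load 0.7111
2 10 source 0.8978
3 15 load 1.0430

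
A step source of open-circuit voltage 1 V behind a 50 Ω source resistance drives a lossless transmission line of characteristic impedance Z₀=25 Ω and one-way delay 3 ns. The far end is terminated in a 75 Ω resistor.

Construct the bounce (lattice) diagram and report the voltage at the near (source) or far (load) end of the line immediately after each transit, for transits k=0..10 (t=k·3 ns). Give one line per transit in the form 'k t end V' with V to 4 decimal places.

0 0 source 0.3333
1 3 load 0.5000
2 6 source 0.5556
3 9 load 0.5833
4 12 source 0.5926
5 15 load 0.5972
6 18 source 0.5988
7 21 load 0.5995
8 24 source 0.5998
9 27 load 0.5999
10 30 source 0.6000

Γ_L=0.500000, Γ_S=0.333333; launch V₁=1·25/75=0.333333
k=0 src: V=0.3333
k=1 load: inc=0.333333, refl=0.333333·0.500000=0.1667; V=0.000000+0.333333+0.166667=0.5000
k=2 src: inc=0.166667, refl=0.166667·0.333333=0.0556; V=0.333333+0.166667+0.055556=0.5556
k=3 load: inc=0.055556, refl=0.055556·0.500000=0.0278; V=0.500000+0.055556+0.027778=0.5833
k=4 src: inc=0.027778, refl=0.027778·0.333333=0.0093; V=0.555556+0.027778+0.009259=0.5926
k=5 load: inc=0.009259, refl=0.009259·0.500000=0.0046; V=0.583333+0.009259+0.004630=0.5972
k=6 src: inc=0.004630, refl=0.004630·0.333333=0.0015; V=0.592593+0.004630+0.001543=0.5988
k=7 load: inc=0.001543, refl=0.001543·0.500000=0.0008; V=0.597222+0.001543+0.000772=0.5995
k=8 src: inc=0.000772, refl=0.000772·0.333333=0.0003; V=0.598765+0.000772+0.000257=0.5998
k=9 load: inc=0.000257, refl=0.000257·0.500000=0.0001; V=0.599537+0.000257+0.000129=0.5999
k=10 src: inc=0.000129, refl=0.000129·0.333333=0.0000; V=0.599794+0.000129+0.000043=0.6000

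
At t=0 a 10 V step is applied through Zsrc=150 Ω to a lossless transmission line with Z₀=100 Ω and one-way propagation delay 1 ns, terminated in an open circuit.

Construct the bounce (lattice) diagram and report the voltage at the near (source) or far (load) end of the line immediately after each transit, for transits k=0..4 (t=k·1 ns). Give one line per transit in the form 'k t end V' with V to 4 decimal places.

Γ_L=1.000000, Γ_S=0.200000; launch V₁=10·100/250=4.000000
k=0 src: V=4.0000
k=1 load: inc=4.000000, refl=4.000000·1.000000=4.0000; V=0.000000+4.000000+4.000000=8.0000
k=2 src: inc=4.000000, refl=4.000000·0.200000=0.8000; V=4.000000+4.000000+0.800000=8.8000
k=3 load: inc=0.800000, refl=0.800000·1.000000=0.8000; V=8.000000+0.800000+0.800000=9.6000
k=4 src: inc=0.800000, refl=0.800000·0.200000=0.1600; V=8.800000+0.800000+0.160000=9.7600

0 0 source 4.0000
1 1 load 8.0000
2 2 source 8.8000
3 3 load 9.6000
4 4 source 9.7600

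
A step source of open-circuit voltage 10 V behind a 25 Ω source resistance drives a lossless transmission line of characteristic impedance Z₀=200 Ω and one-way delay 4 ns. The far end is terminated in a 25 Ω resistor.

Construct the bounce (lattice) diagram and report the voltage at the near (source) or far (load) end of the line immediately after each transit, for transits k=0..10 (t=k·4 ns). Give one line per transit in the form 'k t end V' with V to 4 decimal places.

0 0 source 8.8889
1 4 load 1.9753
2 8 source 7.3525
3 12 load 3.1702
4 16 source 6.4231
5 20 load 3.8931
6 24 source 5.8609
7 28 load 4.3304
8 32 source 5.5208
9 36 load 4.5949
10 40 source 5.3151

Γ_L=-0.777778, Γ_S=-0.777778; launch V₁=10·200/225=8.888889
k=0 src: V=8.8889
k=1 load: inc=8.888889, refl=8.888889·-0.777778=-6.9136; V=0.000000+8.888889+-6.913580=1.9753
k=2 src: inc=-6.913580, refl=-6.913580·-0.777778=5.3772; V=8.888889+-6.913580+5.377229=7.3525
k=3 load: inc=5.377229, refl=5.377229·-0.777778=-4.1823; V=1.975309+5.377229+-4.182289=3.1702
k=4 src: inc=-4.182289, refl=-4.182289·-0.777778=3.2529; V=7.352538+-4.182289+3.252892=6.4231
k=5 load: inc=3.252892, refl=3.252892·-0.777778=-2.5300; V=3.170248+3.252892+-2.530027=3.8931
k=6 src: inc=-2.530027, refl=-2.530027·-0.777778=1.9678; V=6.423140+-2.530027+1.967799=5.8609
k=7 load: inc=1.967799, refl=1.967799·-0.777778=-1.5305; V=3.893113+1.967799+-1.530510=4.3304
k=8 src: inc=-1.530510, refl=-1.530510·-0.777778=1.1904; V=5.860912+-1.530510+1.190397=5.5208
k=9 load: inc=1.190397, refl=1.190397·-0.777778=-0.9259; V=4.330402+1.190397+-0.925864=4.5949
k=10 src: inc=-0.925864, refl=-0.925864·-0.777778=0.7201; V=5.520799+-0.925864+0.720117=5.3151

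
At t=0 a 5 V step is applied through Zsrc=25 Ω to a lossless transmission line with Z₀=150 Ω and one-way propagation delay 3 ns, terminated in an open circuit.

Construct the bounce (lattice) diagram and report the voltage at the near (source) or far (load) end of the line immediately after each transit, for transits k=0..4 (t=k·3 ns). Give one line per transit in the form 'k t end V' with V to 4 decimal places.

Γ_L=1.000000, Γ_S=-0.714286; launch V₁=5·150/175=4.285714
k=0 src: V=4.2857
k=1 load: inc=4.285714, refl=4.285714·1.000000=4.2857; V=0.000000+4.285714+4.285714=8.5714
k=2 src: inc=4.285714, refl=4.285714·-0.714286=-3.0612; V=4.285714+4.285714+-3.061224=5.5102
k=3 load: inc=-3.061224, refl=-3.061224·1.000000=-3.0612; V=8.571429+-3.061224+-3.061224=2.4490
k=4 src: inc=-3.061224, refl=-3.061224·-0.714286=2.1866; V=5.510204+-3.061224+2.186589=4.6356

0 0 source 4.2857
1 3 load 8.5714
2 6 source 5.5102
3 9 load 2.4490
4 12 source 4.6356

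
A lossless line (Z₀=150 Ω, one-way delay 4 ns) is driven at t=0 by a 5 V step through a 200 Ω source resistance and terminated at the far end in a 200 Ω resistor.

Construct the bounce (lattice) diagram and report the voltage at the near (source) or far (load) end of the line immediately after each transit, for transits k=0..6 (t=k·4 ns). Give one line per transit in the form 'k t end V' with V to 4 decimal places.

0 0 source 2.1429
1 4 load 2.4490
2 8 source 2.4927
3 12 load 2.4990
4 16 source 2.4999
5 20 load 2.5000
6 24 source 2.5000

Γ_L=0.142857, Γ_S=0.142857; launch V₁=5·150/350=2.142857
k=0 src: V=2.1429
k=1 load: inc=2.142857, refl=2.142857·0.142857=0.3061; V=0.000000+2.142857+0.306122=2.4490
k=2 src: inc=0.306122, refl=0.306122·0.142857=0.0437; V=2.142857+0.306122+0.043732=2.4927
k=3 load: inc=0.043732, refl=0.043732·0.142857=0.0062; V=2.448980+0.043732+0.006247=2.4990
k=4 src: inc=0.006247, refl=0.006247·0.142857=0.0009; V=2.492711+0.006247+0.000892=2.4999
k=5 load: inc=0.000892, refl=0.000892·0.142857=0.0001; V=2.498959+0.000892+0.000127=2.5000
k=6 src: inc=0.000127, refl=0.000127·0.142857=0.0000; V=2.499851+0.000127+0.000018=2.5000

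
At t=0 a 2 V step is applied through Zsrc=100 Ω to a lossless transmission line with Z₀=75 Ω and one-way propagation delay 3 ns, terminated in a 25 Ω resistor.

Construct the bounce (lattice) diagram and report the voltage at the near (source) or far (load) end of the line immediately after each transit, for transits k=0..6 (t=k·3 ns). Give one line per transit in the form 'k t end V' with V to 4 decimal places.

Γ_L=-0.500000, Γ_S=0.142857; launch V₁=2·75/175=0.857143
k=0 src: V=0.8571
k=1 load: inc=0.857143, refl=0.857143·-0.500000=-0.4286; V=0.000000+0.857143+-0.428571=0.4286
k=2 src: inc=-0.428571, refl=-0.428571·0.142857=-0.0612; V=0.857143+-0.428571+-0.061224=0.3673
k=3 load: inc=-0.061224, refl=-0.061224·-0.500000=0.0306; V=0.428571+-0.061224+0.030612=0.3980
k=4 src: inc=0.030612, refl=0.030612·0.142857=0.0044; V=0.367347+0.030612+0.004373=0.4023
k=5 load: inc=0.004373, refl=0.004373·-0.500000=-0.0022; V=0.397959+0.004373+-0.002187=0.4001
k=6 src: inc=-0.002187, refl=-0.002187·0.142857=-0.0003; V=0.402332+-0.002187+-0.000312=0.3998

0 0 source 0.8571
1 3 load 0.4286
2 6 source 0.3673
3 9 load 0.3980
4 12 source 0.4023
5 15 load 0.4001
6 18 source 0.3998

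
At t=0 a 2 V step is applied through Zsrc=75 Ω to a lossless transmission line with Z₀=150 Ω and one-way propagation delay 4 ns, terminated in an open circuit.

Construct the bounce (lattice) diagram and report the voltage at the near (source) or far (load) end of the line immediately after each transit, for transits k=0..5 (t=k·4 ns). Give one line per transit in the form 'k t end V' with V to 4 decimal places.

Γ_L=1.000000, Γ_S=-0.333333; launch V₁=2·150/225=1.333333
k=0 src: V=1.3333
k=1 load: inc=1.333333, refl=1.333333·1.000000=1.3333; V=0.000000+1.333333+1.333333=2.6667
k=2 src: inc=1.333333, refl=1.333333·-0.333333=-0.4444; V=1.333333+1.333333+-0.444444=2.2222
k=3 load: inc=-0.444444, refl=-0.444444·1.000000=-0.4444; V=2.666667+-0.444444+-0.444444=1.7778
k=4 src: inc=-0.444444, refl=-0.444444·-0.333333=0.1481; V=2.222222+-0.444444+0.148148=1.9259
k=5 load: inc=0.148148, refl=0.148148·1.000000=0.1481; V=1.777778+0.148148+0.148148=2.0741

0 0 source 1.3333
1 4 load 2.6667
2 8 source 2.2222
3 12 load 1.7778
4 16 source 1.9259
5 20 load 2.0741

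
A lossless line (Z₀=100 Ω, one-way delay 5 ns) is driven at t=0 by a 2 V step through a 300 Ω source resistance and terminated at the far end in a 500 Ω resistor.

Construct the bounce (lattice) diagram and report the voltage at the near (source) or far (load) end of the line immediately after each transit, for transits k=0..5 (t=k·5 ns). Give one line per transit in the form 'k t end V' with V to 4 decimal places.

Γ_L=0.666667, Γ_S=0.500000; launch V₁=2·100/400=0.500000
k=0 src: V=0.5000
k=1 load: inc=0.500000, refl=0.500000·0.666667=0.3333; V=0.000000+0.500000+0.333333=0.8333
k=2 src: inc=0.333333, refl=0.333333·0.500000=0.1667; V=0.500000+0.333333+0.166667=1.0000
k=3 load: inc=0.166667, refl=0.166667·0.666667=0.1111; V=0.833333+0.166667+0.111111=1.1111
k=4 src: inc=0.111111, refl=0.111111·0.500000=0.0556; V=1.000000+0.111111+0.055556=1.1667
k=5 load: inc=0.055556, refl=0.055556·0.666667=0.0370; V=1.111111+0.055556+0.037037=1.2037

0 0 source 0.5000
1 5 load 0.8333
2 10 source 1.0000
3 15 load 1.1111
4 20 source 1.1667
5 25 load 1.2037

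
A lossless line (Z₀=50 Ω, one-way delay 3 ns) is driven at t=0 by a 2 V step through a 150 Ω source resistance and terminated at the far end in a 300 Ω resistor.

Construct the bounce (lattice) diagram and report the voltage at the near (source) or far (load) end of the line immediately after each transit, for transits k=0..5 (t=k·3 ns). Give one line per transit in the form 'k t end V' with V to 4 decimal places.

Γ_L=0.714286, Γ_S=0.500000; launch V₁=2·50/200=0.500000
k=0 src: V=0.5000
k=1 load: inc=0.500000, refl=0.500000·0.714286=0.3571; V=0.000000+0.500000+0.357143=0.8571
k=2 src: inc=0.357143, refl=0.357143·0.500000=0.1786; V=0.500000+0.357143+0.178571=1.0357
k=3 load: inc=0.178571, refl=0.178571·0.714286=0.1276; V=0.857143+0.178571+0.127551=1.1633
k=4 src: inc=0.127551, refl=0.127551·0.500000=0.0638; V=1.035714+0.127551+0.063776=1.2270
k=5 load: inc=0.063776, refl=0.063776·0.714286=0.0456; V=1.163265+0.063776+0.045554=1.2726

0 0 source 0.5000
1 3 load 0.8571
2 6 source 1.0357
3 9 load 1.1633
4 12 source 1.2270
5 15 load 1.2726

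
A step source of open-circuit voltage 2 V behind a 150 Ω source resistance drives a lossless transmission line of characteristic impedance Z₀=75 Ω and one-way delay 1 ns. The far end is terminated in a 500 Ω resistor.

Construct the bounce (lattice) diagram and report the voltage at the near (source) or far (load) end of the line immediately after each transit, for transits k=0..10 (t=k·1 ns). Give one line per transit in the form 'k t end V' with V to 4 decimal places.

0 0 source 0.6667
1 1 load 1.1594
2 2 source 1.3237
3 3 load 1.4451
4 4 source 1.4855
5 5 load 1.5155
6 6 source 1.5254
7 7 load 1.5328
8 8 source 1.5352
9 9 load 1.5371
10 10 source 1.5377

Γ_L=0.739130, Γ_S=0.333333; launch V₁=2·75/225=0.666667
k=0 src: V=0.6667
k=1 load: inc=0.666667, refl=0.666667·0.739130=0.4928; V=0.000000+0.666667+0.492754=1.1594
k=2 src: inc=0.492754, refl=0.492754·0.333333=0.1643; V=0.666667+0.492754+0.164251=1.3237
k=3 load: inc=0.164251, refl=0.164251·0.739130=0.1214; V=1.159420+0.164251+0.121403=1.4451
k=4 src: inc=0.121403, refl=0.121403·0.333333=0.0405; V=1.323671+0.121403+0.040468=1.4855
k=5 load: inc=0.040468, refl=0.040468·0.739130=0.0299; V=1.445075+0.040468+0.029911=1.5155
k=6 src: inc=0.029911, refl=0.029911·0.333333=0.0100; V=1.485542+0.029911+0.009970=1.5254
k=7 load: inc=0.009970, refl=0.009970·0.739130=0.0074; V=1.515453+0.009970+0.007369=1.5328
k=8 src: inc=0.007369, refl=0.007369·0.333333=0.0025; V=1.525423+0.007369+0.002456=1.5352
k=9 load: inc=0.002456, refl=0.002456·0.739130=0.0018; V=1.532793+0.002456+0.001816=1.5371
k=10 src: inc=0.001816, refl=0.001816·0.333333=0.0006; V=1.535249+0.001816+0.000605=1.5377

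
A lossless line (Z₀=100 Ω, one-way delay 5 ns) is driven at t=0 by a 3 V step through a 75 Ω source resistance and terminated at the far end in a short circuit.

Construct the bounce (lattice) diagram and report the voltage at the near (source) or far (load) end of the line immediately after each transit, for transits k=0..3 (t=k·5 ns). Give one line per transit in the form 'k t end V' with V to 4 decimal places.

0 0 source 1.7143
1 5 load 0.0000
2 10 source 0.2449
3 15 load 0.0000

Γ_L=-1.000000, Γ_S=-0.142857; launch V₁=3·100/175=1.714286
k=0 src: V=1.7143
k=1 load: inc=1.714286, refl=1.714286·-1.000000=-1.7143; V=0.000000+1.714286+-1.714286=0.0000
k=2 src: inc=-1.714286, refl=-1.714286·-0.142857=0.2449; V=1.714286+-1.714286+0.244898=0.2449
k=3 load: inc=0.244898, refl=0.244898·-1.000000=-0.2449; V=0.000000+0.244898+-0.244898=0.0000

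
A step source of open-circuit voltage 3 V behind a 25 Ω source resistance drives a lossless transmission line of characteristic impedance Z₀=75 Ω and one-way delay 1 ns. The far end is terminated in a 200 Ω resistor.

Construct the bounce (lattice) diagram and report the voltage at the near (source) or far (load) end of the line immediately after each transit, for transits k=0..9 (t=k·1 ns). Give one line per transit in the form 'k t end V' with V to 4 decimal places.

0 0 source 2.2500
1 1 load 3.2727
2 2 source 2.7614
3 3 load 2.5289
4 4 source 2.6451
5 5 load 2.6980
6 6 source 2.6716
7 7 load 2.6596
8 8 source 2.6656
9 9 load 2.6683

Γ_L=0.454545, Γ_S=-0.500000; launch V₁=3·75/100=2.250000
k=0 src: V=2.2500
k=1 load: inc=2.250000, refl=2.250000·0.454545=1.0227; V=0.000000+2.250000+1.022727=3.2727
k=2 src: inc=1.022727, refl=1.022727·-0.500000=-0.5114; V=2.250000+1.022727+-0.511364=2.7614
k=3 load: inc=-0.511364, refl=-0.511364·0.454545=-0.2324; V=3.272727+-0.511364+-0.232438=2.5289
k=4 src: inc=-0.232438, refl=-0.232438·-0.500000=0.1162; V=2.761364+-0.232438+0.116219=2.6451
k=5 load: inc=0.116219, refl=0.116219·0.454545=0.0528; V=2.528926+0.116219+0.052827=2.6980
k=6 src: inc=0.052827, refl=0.052827·-0.500000=-0.0264; V=2.645145+0.052827+-0.026413=2.6716
k=7 load: inc=-0.026413, refl=-0.026413·0.454545=-0.0120; V=2.697971+-0.026413+-0.012006=2.6596
k=8 src: inc=-0.012006, refl=-0.012006·-0.500000=0.0060; V=2.671558+-0.012006+0.006003=2.6656
k=9 load: inc=0.006003, refl=0.006003·0.454545=0.0027; V=2.659552+0.006003+0.002729=2.6683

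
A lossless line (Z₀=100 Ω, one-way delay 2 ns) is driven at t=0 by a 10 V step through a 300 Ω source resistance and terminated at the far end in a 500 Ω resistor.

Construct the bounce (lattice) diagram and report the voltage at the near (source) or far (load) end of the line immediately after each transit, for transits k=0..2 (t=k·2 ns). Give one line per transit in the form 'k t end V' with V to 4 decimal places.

Γ_L=0.666667, Γ_S=0.500000; launch V₁=10·100/400=2.500000
k=0 src: V=2.5000
k=1 load: inc=2.500000, refl=2.500000·0.666667=1.6667; V=0.000000+2.500000+1.666667=4.1667
k=2 src: inc=1.666667, refl=1.666667·0.500000=0.8333; V=2.500000+1.666667+0.833333=5.0000

0 0 source 2.5000
1 2 load 4.1667
2 4 source 5.0000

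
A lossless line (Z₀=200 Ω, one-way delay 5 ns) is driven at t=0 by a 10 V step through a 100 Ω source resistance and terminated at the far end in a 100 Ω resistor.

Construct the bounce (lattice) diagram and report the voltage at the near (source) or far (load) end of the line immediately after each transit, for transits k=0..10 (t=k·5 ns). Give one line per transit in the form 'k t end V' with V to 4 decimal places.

Γ_L=-0.333333, Γ_S=-0.333333; launch V₁=10·200/300=6.666667
k=0 src: V=6.6667
k=1 load: inc=6.666667, refl=6.666667·-0.333333=-2.2222; V=0.000000+6.666667+-2.222222=4.4444
k=2 src: inc=-2.222222, refl=-2.222222·-0.333333=0.7407; V=6.666667+-2.222222+0.740741=5.1852
k=3 load: inc=0.740741, refl=0.740741·-0.333333=-0.2469; V=4.444444+0.740741+-0.246914=4.9383
k=4 src: inc=-0.246914, refl=-0.246914·-0.333333=0.0823; V=5.185185+-0.246914+0.082305=5.0206
k=5 load: inc=0.082305, refl=0.082305·-0.333333=-0.0274; V=4.938272+0.082305+-0.027435=4.9931
k=6 src: inc=-0.027435, refl=-0.027435·-0.333333=0.0091; V=5.020576+-0.027435+0.009145=5.0023
k=7 load: inc=0.009145, refl=0.009145·-0.333333=-0.0030; V=4.993141+0.009145+-0.003048=4.9992
k=8 src: inc=-0.003048, refl=-0.003048·-0.333333=0.0010; V=5.002286+-0.003048+0.001016=5.0003
k=9 load: inc=0.001016, refl=0.001016·-0.333333=-0.0003; V=4.999238+0.001016+-0.000339=4.9999
k=10 src: inc=-0.000339, refl=-0.000339·-0.333333=0.0001; V=5.000254+-0.000339+0.000113=5.0000

0 0 source 6.6667
1 5 load 4.4444
2 10 source 5.1852
3 15 load 4.9383
4 20 source 5.0206
5 25 load 4.9931
6 30 source 5.0023
7 35 load 4.9992
8 40 source 5.0003
9 45 load 4.9999
10 50 source 5.0000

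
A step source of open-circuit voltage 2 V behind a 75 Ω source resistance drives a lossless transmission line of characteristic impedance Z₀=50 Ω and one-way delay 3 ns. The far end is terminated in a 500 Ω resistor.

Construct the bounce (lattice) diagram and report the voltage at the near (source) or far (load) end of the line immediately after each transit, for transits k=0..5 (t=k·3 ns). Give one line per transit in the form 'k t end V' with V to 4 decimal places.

0 0 source 0.8000
1 3 load 1.4545
2 6 source 1.5855
3 9 load 1.6926
4 12 source 1.7140
5 15 load 1.7315

Γ_L=0.818182, Γ_S=0.200000; launch V₁=2·50/125=0.800000
k=0 src: V=0.8000
k=1 load: inc=0.800000, refl=0.800000·0.818182=0.6545; V=0.000000+0.800000+0.654545=1.4545
k=2 src: inc=0.654545, refl=0.654545·0.200000=0.1309; V=0.800000+0.654545+0.130909=1.5855
k=3 load: inc=0.130909, refl=0.130909·0.818182=0.1071; V=1.454545+0.130909+0.107107=1.6926
k=4 src: inc=0.107107, refl=0.107107·0.200000=0.0214; V=1.585455+0.107107+0.021421=1.7140
k=5 load: inc=0.021421, refl=0.021421·0.818182=0.0175; V=1.692562+0.021421+0.017527=1.7315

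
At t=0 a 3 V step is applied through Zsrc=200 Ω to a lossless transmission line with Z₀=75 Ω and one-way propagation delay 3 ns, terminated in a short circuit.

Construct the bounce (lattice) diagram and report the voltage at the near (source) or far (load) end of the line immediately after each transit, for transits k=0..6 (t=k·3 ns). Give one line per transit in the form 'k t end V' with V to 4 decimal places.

0 0 source 0.8182
1 3 load 0.0000
2 6 source -0.3719
3 9 load 0.0000
4 12 source 0.1690
5 15 load 0.0000
6 18 source -0.0768

Γ_L=-1.000000, Γ_S=0.454545; launch V₁=3·75/275=0.818182
k=0 src: V=0.8182
k=1 load: inc=0.818182, refl=0.818182·-1.000000=-0.8182; V=0.000000+0.818182+-0.818182=0.0000
k=2 src: inc=-0.818182, refl=-0.818182·0.454545=-0.3719; V=0.818182+-0.818182+-0.371901=-0.3719
k=3 load: inc=-0.371901, refl=-0.371901·-1.000000=0.3719; V=0.000000+-0.371901+0.371901=0.0000
k=4 src: inc=0.371901, refl=0.371901·0.454545=0.1690; V=-0.371901+0.371901+0.169046=0.1690
k=5 load: inc=0.169046, refl=0.169046·-1.000000=-0.1690; V=0.000000+0.169046+-0.169046=0.0000
k=6 src: inc=-0.169046, refl=-0.169046·0.454545=-0.0768; V=0.169046+-0.169046+-0.076839=-0.0768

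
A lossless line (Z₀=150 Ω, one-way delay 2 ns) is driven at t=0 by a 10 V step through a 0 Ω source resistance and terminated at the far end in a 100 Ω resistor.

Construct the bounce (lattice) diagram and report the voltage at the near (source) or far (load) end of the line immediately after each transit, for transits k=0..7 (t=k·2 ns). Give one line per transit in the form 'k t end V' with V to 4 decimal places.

Γ_L=-0.200000, Γ_S=-1.000000; launch V₁=10·150/150=10.000000
k=0 src: V=10.0000
k=1 load: inc=10.000000, refl=10.000000·-0.200000=-2.0000; V=0.000000+10.000000+-2.000000=8.0000
k=2 src: inc=-2.000000, refl=-2.000000·-1.000000=2.0000; V=10.000000+-2.000000+2.000000=10.0000
k=3 load: inc=2.000000, refl=2.000000·-0.200000=-0.4000; V=8.000000+2.000000+-0.400000=9.6000
k=4 src: inc=-0.400000, refl=-0.400000·-1.000000=0.4000; V=10.000000+-0.400000+0.400000=10.0000
k=5 load: inc=0.400000, refl=0.400000·-0.200000=-0.0800; V=9.600000+0.400000+-0.080000=9.9200
k=6 src: inc=-0.080000, refl=-0.080000·-1.000000=0.0800; V=10.000000+-0.080000+0.080000=10.0000
k=7 load: inc=0.080000, refl=0.080000·-0.200000=-0.0160; V=9.920000+0.080000+-0.016000=9.9840

0 0 source 10.0000
1 2 load 8.0000
2 4 source 10.0000
3 6 load 9.6000
4 8 source 10.0000
5 10 load 9.9200
6 12 source 10.0000
7 14 load 9.9840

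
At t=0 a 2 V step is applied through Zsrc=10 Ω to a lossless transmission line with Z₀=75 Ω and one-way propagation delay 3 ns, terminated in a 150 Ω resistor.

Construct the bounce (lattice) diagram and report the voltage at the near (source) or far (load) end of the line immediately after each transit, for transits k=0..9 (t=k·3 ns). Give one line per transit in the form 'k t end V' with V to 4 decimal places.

0 0 source 1.7647
1 3 load 2.3529
2 6 source 1.9031
3 9 load 1.7532
4 12 source 1.8678
5 15 load 1.9061
6 18 source 1.8768
7 21 load 1.8671
8 24 source 1.8745
9 27 load 1.8770

Γ_L=0.333333, Γ_S=-0.764706; launch V₁=2·75/85=1.764706
k=0 src: V=1.7647
k=1 load: inc=1.764706, refl=1.764706·0.333333=0.5882; V=0.000000+1.764706+0.588235=2.3529
k=2 src: inc=0.588235, refl=0.588235·-0.764706=-0.4498; V=1.764706+0.588235+-0.449827=1.9031
k=3 load: inc=-0.449827, refl=-0.449827·0.333333=-0.1499; V=2.352941+-0.449827+-0.149942=1.7532
k=4 src: inc=-0.149942, refl=-0.149942·-0.764706=0.1147; V=1.903114+-0.149942+0.114662=1.8678
k=5 load: inc=0.114662, refl=0.114662·0.333333=0.0382; V=1.753172+0.114662+0.038221=1.9061
k=6 src: inc=0.038221, refl=0.038221·-0.764706=-0.0292; V=1.867834+0.038221+-0.029228=1.8768
k=7 load: inc=-0.029228, refl=-0.029228·0.333333=-0.0097; V=1.906054+-0.029228+-0.009743=1.8671
k=8 src: inc=-0.009743, refl=-0.009743·-0.764706=0.0075; V=1.876827+-0.009743+0.007450=1.8745
k=9 load: inc=0.007450, refl=0.007450·0.333333=0.0025; V=1.867084+0.007450+0.002483=1.8770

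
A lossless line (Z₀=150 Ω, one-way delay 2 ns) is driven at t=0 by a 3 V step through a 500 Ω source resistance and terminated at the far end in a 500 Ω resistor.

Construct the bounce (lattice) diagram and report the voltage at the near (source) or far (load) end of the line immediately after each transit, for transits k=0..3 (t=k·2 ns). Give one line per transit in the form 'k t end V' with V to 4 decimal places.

Γ_L=0.538462, Γ_S=0.538462; launch V₁=3·150/650=0.692308
k=0 src: V=0.6923
k=1 load: inc=0.692308, refl=0.692308·0.538462=0.3728; V=0.000000+0.692308+0.372781=1.0651
k=2 src: inc=0.372781, refl=0.372781·0.538462=0.2007; V=0.692308+0.372781+0.200728=1.2658
k=3 load: inc=0.200728, refl=0.200728·0.538462=0.1081; V=1.065089+0.200728+0.108084=1.3739

0 0 source 0.6923
1 2 load 1.0651
2 4 source 1.2658
3 6 load 1.3739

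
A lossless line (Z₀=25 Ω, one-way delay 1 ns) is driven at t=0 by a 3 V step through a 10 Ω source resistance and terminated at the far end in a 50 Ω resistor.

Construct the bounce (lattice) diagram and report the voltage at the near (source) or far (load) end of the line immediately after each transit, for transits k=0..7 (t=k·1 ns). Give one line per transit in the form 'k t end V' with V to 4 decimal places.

0 0 source 2.1429
1 1 load 2.8571
2 2 source 2.5510
3 3 load 2.4490
4 4 source 2.4927
5 5 load 2.5073
6 6 source 2.5010
7 7 load 2.4990

Γ_L=0.333333, Γ_S=-0.428571; launch V₁=3·25/35=2.142857
k=0 src: V=2.1429
k=1 load: inc=2.142857, refl=2.142857·0.333333=0.7143; V=0.000000+2.142857+0.714286=2.8571
k=2 src: inc=0.714286, refl=0.714286·-0.428571=-0.3061; V=2.142857+0.714286+-0.306122=2.5510
k=3 load: inc=-0.306122, refl=-0.306122·0.333333=-0.1020; V=2.857143+-0.306122+-0.102041=2.4490
k=4 src: inc=-0.102041, refl=-0.102041·-0.428571=0.0437; V=2.551020+-0.102041+0.043732=2.4927
k=5 load: inc=0.043732, refl=0.043732·0.333333=0.0146; V=2.448980+0.043732+0.014577=2.5073
k=6 src: inc=0.014577, refl=0.014577·-0.428571=-0.0062; V=2.492711+0.014577+-0.006247=2.5010
k=7 load: inc=-0.006247, refl=-0.006247·0.333333=-0.0021; V=2.507289+-0.006247+-0.002082=2.4990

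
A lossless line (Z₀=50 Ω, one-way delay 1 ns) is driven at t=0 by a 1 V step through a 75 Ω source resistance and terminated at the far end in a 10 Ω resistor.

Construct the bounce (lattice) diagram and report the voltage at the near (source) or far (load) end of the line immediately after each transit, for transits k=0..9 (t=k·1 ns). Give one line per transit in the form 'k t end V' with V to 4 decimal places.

0 0 source 0.4000
1 1 load 0.1333
2 2 source 0.0800
3 3 load 0.1156
4 4 source 0.1227
5 5 load 0.1179
6 6 source 0.1170
7 7 load 0.1176
8 8 source 0.1177
9 9 load 0.1177

Γ_L=-0.666667, Γ_S=0.200000; launch V₁=1·50/125=0.400000
k=0 src: V=0.4000
k=1 load: inc=0.400000, refl=0.400000·-0.666667=-0.2667; V=0.000000+0.400000+-0.266667=0.1333
k=2 src: inc=-0.266667, refl=-0.266667·0.200000=-0.0533; V=0.400000+-0.266667+-0.053333=0.0800
k=3 load: inc=-0.053333, refl=-0.053333·-0.666667=0.0356; V=0.133333+-0.053333+0.035556=0.1156
k=4 src: inc=0.035556, refl=0.035556·0.200000=0.0071; V=0.080000+0.035556+0.007111=0.1227
k=5 load: inc=0.007111, refl=0.007111·-0.666667=-0.0047; V=0.115556+0.007111+-0.004741=0.1179
k=6 src: inc=-0.004741, refl=-0.004741·0.200000=-0.0009; V=0.122667+-0.004741+-0.000948=0.1170
k=7 load: inc=-0.000948, refl=-0.000948·-0.666667=0.0006; V=0.117926+-0.000948+0.000632=0.1176
k=8 src: inc=0.000632, refl=0.000632·0.200000=0.0001; V=0.116978+0.000632+0.000126=0.1177
k=9 load: inc=0.000126, refl=0.000126·-0.666667=-0.0001; V=0.117610+0.000126+-0.000084=0.1177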